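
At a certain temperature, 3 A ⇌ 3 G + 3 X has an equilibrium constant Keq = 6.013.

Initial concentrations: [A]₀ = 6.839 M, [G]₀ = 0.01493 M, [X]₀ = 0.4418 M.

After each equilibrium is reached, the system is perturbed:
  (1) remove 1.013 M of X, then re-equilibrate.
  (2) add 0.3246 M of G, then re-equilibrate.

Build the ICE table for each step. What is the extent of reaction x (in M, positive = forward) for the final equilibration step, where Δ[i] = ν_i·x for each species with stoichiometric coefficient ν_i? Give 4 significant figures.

Q₀ = 8.9718e-10 vs Keq = 6.013 ⇒ Q<K, forward
Step 1:
                   A          G          X
  I            6.839    0.01493     0.4418
  C           -2.567      2.567      2.567
  E            4.272      2.582      3.009
  solve Keq expr → x = 0.8557; check Q = 6.013
Then remove 1.013 M of X.
Step 2:
                   A          G          X
  I            4.272      2.582      1.996
  C          -0.3857     0.3857     0.3857
  E            3.886      2.968      2.381
  solve Keq expr → x = 0.1286; check Q = 6.013
Then add 0.3246 M of G.
Step 3:
                   A          G          X
  I            3.886      3.292      2.381
  C           0.1046    -0.1046    -0.1046
  E            3.991      3.188      2.277
  solve Keq expr → x = -0.03488; check Q = 6.013

x = -0.03488 M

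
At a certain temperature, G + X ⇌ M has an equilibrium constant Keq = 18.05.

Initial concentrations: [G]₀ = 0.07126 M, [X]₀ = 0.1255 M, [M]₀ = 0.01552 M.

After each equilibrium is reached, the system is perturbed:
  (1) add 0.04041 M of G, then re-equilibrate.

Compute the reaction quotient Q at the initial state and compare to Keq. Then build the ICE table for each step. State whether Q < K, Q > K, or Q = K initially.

Q₀ = 1.735; Q < K (proceeds forward)

Q₀ = 1.735 vs Keq = 18.05 ⇒ Q<K, forward
Step 1:
                    G           X           M
  Initial     0.07126      0.1255     0.01552
  Change     -0.03769    -0.03769     0.03769
  Equil       0.03357     0.08781     0.05321
  solve Keq expr → x = 0.03769; check Q = 18.05
Then add 0.04041 M of G.
Step 2:
                    G           X           M
  Initial     0.07398     0.08781     0.05321
  Change      -0.0178     -0.0178      0.0178
  Equil       0.05619     0.07002       0.071
  solve Keq expr → x = 0.0178; check Q = 18.05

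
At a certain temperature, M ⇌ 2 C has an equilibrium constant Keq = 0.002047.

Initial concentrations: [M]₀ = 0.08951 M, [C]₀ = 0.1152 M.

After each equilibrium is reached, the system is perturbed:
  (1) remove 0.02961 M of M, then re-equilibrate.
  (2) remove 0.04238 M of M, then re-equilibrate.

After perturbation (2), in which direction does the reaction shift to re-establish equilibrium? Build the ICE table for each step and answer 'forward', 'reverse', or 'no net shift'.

Q₀ = 0.1483 vs Keq = 0.002047 ⇒ Q>K, reverse
Step 1:
                    M           C
  init        0.08951      0.1152
  Δ           0.04918    -0.09835
  eq           0.1387     0.01685
  solve Keq expr → x = -0.04918; check Q = 0.002047
Then remove 0.02961 M of M.
Step 2:
                    M           C
  init         0.1091     0.01685
  Δ        9.2177e-04   -0.001844
  eq             0.11     0.01501
  solve Keq expr → x = -9.2177e-04; check Q = 0.002047
Then remove 0.04238 M of M.
Step 3:
                    M           C
  init        0.06762     0.01501
  Δ          0.001553   -0.003106
  eq          0.06917      0.0119
  solve Keq expr → x = -0.001553; check Q = 0.002047

Direction: reverse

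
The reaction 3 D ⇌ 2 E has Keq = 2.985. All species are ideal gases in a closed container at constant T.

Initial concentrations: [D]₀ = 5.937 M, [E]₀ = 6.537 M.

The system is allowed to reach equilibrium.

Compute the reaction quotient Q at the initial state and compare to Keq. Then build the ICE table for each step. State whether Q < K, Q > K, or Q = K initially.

Q₀ = 0.2042; Q < K (proceeds forward)

Q₀ = 0.2042 vs Keq = 2.985 ⇒ Q<K, forward
Step 1:
                   D          E
  init         5.937      6.537
  Δ           -3.031      2.021
  eq           2.906      8.558
  solve Keq expr → x = 1.01; check Q = 2.985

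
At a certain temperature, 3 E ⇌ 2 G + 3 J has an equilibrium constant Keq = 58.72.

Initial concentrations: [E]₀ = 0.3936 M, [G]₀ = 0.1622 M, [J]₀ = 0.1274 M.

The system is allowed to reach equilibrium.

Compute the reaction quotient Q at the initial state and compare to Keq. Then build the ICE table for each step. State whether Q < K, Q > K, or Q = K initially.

Q₀ = 8.9216e-04 vs Keq = 58.72 ⇒ Q<K, forward
Step 1:
                   E          G          J
  Initial     0.3936     0.1622     0.1274
  Change     -0.3313     0.2209     0.3313
  Equil      0.06226     0.3831     0.4587
  solve Keq expr → x = 0.1104; check Q = 58.72

Q₀ = 8.9216e-04; Q < K (proceeds forward)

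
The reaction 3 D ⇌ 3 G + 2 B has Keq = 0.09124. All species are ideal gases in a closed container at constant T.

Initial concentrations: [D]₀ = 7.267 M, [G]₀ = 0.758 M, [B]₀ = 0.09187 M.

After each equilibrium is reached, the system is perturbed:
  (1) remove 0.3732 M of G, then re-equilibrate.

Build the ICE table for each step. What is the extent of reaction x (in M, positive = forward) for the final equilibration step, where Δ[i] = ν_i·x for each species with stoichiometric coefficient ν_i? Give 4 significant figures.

Q₀ = 9.5783e-06 vs Keq = 0.09124 ⇒ Q<K, forward
Step 1:
                  D         G         B
  init        7.267     0.758   0.09187
  Δ           -1.58      1.58     1.054
  eq          5.687     2.338     1.145
  solve Keq expr → x = 0.5268; check Q = 0.09124
Then remove 0.3732 M of G.
Step 2:
                  D         G         B
  init        5.687     1.965     1.145
  Δ         -0.1677    0.1677    0.1118
  eq          5.519     2.133     1.257
  solve Keq expr → x = 0.05589; check Q = 0.09124

x = 0.05589 M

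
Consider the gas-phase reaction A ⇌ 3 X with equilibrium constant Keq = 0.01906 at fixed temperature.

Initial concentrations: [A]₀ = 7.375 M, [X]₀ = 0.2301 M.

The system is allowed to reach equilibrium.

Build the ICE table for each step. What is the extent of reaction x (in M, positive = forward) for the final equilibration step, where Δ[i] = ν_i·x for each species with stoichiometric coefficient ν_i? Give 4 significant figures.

Q₀ = 0.001652 vs Keq = 0.01906 ⇒ Q<K, forward
Step 1:
                  A         X
  init        7.375    0.2301
  Δ        -0.09586    0.2876
  eq          7.279    0.5177
  solve Keq expr → x = 0.09586; check Q = 0.01906

x = 0.09586 M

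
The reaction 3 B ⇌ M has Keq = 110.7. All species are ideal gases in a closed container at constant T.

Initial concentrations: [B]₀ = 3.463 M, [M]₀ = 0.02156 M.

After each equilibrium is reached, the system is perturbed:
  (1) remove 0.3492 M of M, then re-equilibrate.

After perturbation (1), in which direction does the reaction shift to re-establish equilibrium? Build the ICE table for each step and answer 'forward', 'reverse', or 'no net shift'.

Direction: forward

Q₀ = 5.1915e-04 vs Keq = 110.7 ⇒ Q<K, forward
Step 1:
                  B         M
  Initial     3.463   0.02156
  Change     -3.248     1.083
  Equil      0.2153     1.104
  solve Keq expr → x = 1.083; check Q = 110.7
Then remove 0.3492 M of M.
Step 2:
                  B         M
  Initial    0.2153    0.7549
  Change   -0.02493  0.008309
  Equil      0.1903    0.7633
  solve Keq expr → x = 0.008309; check Q = 110.7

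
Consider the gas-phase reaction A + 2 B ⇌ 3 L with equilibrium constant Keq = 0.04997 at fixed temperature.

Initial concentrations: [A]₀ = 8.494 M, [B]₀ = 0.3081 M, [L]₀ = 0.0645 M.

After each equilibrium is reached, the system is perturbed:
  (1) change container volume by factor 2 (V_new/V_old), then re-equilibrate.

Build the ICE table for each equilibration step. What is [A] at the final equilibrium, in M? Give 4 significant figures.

[A]_eq = 4.217 M

Q₀ = 3.3280e-04 vs Keq = 0.04997 ⇒ Q<K, forward
Step 1:
                   A          B          L
  I            8.494     0.3081     0.0645
  C         -0.06034    -0.1207      0.181
  E            8.434     0.1874     0.2455
  solve Keq expr → x = 0.06034; check Q = 0.04997
Then change container volume by factor 2 (V_new/V_old).
Step 2:
                   A          B          L
  I            4.217    0.09371     0.1228
  C                0          0          0
  E            4.217    0.09371     0.1228
  solve Keq expr → x = 0; check Q = 0.04997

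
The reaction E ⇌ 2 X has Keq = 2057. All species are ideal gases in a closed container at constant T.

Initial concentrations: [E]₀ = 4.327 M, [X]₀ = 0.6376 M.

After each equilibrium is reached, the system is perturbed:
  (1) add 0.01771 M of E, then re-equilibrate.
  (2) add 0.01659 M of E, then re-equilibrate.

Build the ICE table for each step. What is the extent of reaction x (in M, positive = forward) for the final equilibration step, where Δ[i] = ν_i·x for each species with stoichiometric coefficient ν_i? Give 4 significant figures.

x = 0.0163 M

Q₀ = 0.09395 vs Keq = 2057 ⇒ Q<K, forward
Step 1:
                  E         X
  Initial     4.327    0.6376
  Change     -4.286     8.572
  Equil     0.04123     9.209
  solve Keq expr → x = 4.286; check Q = 2057
Then add 0.01771 M of E.
Step 2:
                  E         X
  Initial   0.05894     9.209
  Change    -0.0174    0.0348
  Equil     0.04154     9.244
  solve Keq expr → x = 0.0174; check Q = 2057
Then add 0.01659 M of E.
Step 3:
                  E         X
  Initial   0.05813     9.244
  Change    -0.0163   0.03259
  Equil     0.04183     9.277
  solve Keq expr → x = 0.0163; check Q = 2057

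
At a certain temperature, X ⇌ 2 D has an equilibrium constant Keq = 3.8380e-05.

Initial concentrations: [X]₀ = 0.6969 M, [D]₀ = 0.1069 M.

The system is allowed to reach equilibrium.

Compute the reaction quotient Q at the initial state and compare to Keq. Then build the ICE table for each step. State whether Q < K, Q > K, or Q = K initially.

Q₀ = 0.0164; Q > K (proceeds reverse)

Q₀ = 0.0164 vs Keq = 3.8380e-05 ⇒ Q>K, reverse
Step 1:
                  X         D
  init       0.6969    0.1069
  Δ         0.05077   -0.1015
  eq         0.7477  0.005357
  solve Keq expr → x = -0.05077; check Q = 3.8380e-05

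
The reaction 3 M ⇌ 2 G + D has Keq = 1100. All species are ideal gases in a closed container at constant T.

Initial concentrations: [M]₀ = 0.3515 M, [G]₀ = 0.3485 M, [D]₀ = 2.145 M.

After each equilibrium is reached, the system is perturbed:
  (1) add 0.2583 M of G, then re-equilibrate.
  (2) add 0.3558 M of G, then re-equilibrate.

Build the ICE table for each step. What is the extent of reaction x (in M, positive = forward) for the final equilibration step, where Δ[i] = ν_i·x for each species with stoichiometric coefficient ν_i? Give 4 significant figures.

x = -0.009621 M

Q₀ = 5.999 vs Keq = 1100 ⇒ Q<K, forward
Step 1:
                    M           G           D
  init         0.3515      0.3485       2.145
  Δ           -0.2688      0.1792      0.0896
  eq           0.0827      0.5277       2.235
  solve Keq expr → x = 0.0896; check Q = 1100
Then add 0.2583 M of G.
Step 2:
                    M           G           D
  init         0.0827       0.786       2.235
  Δ           0.02359    -0.01573   -0.007864
  eq           0.1063      0.7703       2.227
  solve Keq expr → x = -0.007864; check Q = 1100
Then add 0.3558 M of G.
Step 3:
                    M           G           D
  init         0.1063       1.126       2.227
  Δ           0.02886    -0.01924   -0.009621
  eq           0.1352       1.107       2.217
  solve Keq expr → x = -0.009621; check Q = 1100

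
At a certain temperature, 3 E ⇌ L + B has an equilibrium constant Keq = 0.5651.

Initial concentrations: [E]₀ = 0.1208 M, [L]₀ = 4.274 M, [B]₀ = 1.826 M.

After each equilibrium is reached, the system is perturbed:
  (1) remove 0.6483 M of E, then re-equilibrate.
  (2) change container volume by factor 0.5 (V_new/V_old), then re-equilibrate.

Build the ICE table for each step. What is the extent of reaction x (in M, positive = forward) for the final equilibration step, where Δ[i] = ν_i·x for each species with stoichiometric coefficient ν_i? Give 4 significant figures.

x = 0.2121 M

Q₀ = 4427 vs Keq = 0.5651 ⇒ Q>K, reverse
Step 1:
                   E          L          B
  init        0.1208      4.274      1.826
  Δ            1.862    -0.6206    -0.6206
  eq           1.983      3.653      1.205
  solve Keq expr → x = -0.6206; check Q = 0.5651
Then remove 0.6483 M of E.
Step 2:
                   E          L          B
  init         1.334      3.653      1.205
  Δ           0.5185    -0.1728    -0.1728
  eq           1.853      3.481      1.033
  solve Keq expr → x = -0.1728; check Q = 0.5651
Then change container volume by factor 0.5 (V_new/V_old).
Step 3:
                   E          L          B
  init         3.706      6.961      2.065
  Δ          -0.6364     0.2121     0.2121
  eq           3.069      7.173      2.277
  solve Keq expr → x = 0.2121; check Q = 0.5651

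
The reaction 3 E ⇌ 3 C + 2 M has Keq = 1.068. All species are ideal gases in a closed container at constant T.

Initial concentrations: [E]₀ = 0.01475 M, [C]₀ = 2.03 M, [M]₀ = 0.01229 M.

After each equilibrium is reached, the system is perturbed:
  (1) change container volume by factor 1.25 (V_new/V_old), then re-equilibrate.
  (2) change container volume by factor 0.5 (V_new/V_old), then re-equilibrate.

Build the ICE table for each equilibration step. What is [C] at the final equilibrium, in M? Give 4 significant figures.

[C]_eq = 3.222 M

Q₀ = 393.7 vs Keq = 1.068 ⇒ Q>K, reverse
Step 1:
                  E         C         M
  Initial   0.01475      2.03   0.01229
  Change    0.01557  -0.01557  -0.01038
  Equil     0.03032     2.014  0.001909
  solve Keq expr → x = -0.005191; check Q = 1.068
Then change container volume by factor 1.25 (V_new/V_old).
Step 2:
                  E         C         M
  Initial   0.02426     1.612  0.001527
  Change  -4.8575e-04 4.8575e-04 3.2383e-04
  Equil     0.02377     1.612  0.001851
  solve Keq expr → x = 1.6192e-04; check Q = 1.068
Then change container volume by factor 0.5 (V_new/V_old).
Step 3:
                  E         C         M
  Initial   0.04754     3.224  0.003701
  Change   0.002546 -0.002546 -0.001698
  Equil     0.05009     3.222  0.002004
  solve Keq expr → x = -8.4881e-04; check Q = 1.068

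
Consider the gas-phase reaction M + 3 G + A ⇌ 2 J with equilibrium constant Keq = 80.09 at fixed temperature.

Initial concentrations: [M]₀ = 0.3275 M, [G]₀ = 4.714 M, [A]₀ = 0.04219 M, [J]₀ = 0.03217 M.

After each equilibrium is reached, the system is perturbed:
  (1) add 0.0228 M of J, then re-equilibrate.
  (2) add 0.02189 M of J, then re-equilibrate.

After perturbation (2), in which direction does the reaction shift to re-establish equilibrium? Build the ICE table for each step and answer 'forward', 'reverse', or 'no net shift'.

Direction: reverse

Q₀ = 7.1501e-04 vs Keq = 80.09 ⇒ Q<K, forward
Step 1:
                   M          G          A          J
  Initial     0.3275      4.714    0.04219    0.03217
  Change    -0.04218    -0.1266   -0.04218    0.08437
  Equil       0.2853      4.587 6.1562e-06     0.1165
  solve Keq expr → x = 0.04218; check Q = 80.09
Then add 0.0228 M of J.
Step 2:
                   M          G          A          J
  Initial     0.2853      4.587 6.1562e-06     0.1393
  Change  2.6437e-06 7.9311e-06 2.6437e-06 -5.2874e-06
  Equil       0.2853      4.587 8.7999e-06     0.1393
  solve Keq expr → x = -2.6437e-06; check Q = 80.09
Then add 0.02189 M of J.
Step 3:
                   M          G          A          J
  Initial     0.2853      4.587 8.7999e-06     0.1612
  Change  2.9812e-06 8.9436e-06 2.9812e-06 -5.9624e-06
  Equil       0.2853      4.587 1.1781e-05     0.1612
  solve Keq expr → x = -2.9812e-06; check Q = 80.09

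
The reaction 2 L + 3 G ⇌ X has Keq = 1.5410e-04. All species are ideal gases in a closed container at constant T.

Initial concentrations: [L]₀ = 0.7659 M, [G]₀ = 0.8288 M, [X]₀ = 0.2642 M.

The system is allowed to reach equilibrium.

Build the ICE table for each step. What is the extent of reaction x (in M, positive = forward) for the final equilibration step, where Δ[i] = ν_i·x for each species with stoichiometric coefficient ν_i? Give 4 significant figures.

Q₀ = 0.7911 vs Keq = 1.5410e-04 ⇒ Q>K, reverse
Step 1:
                   L          G          X
  init        0.7659     0.8288     0.2642
  Δ           0.5262     0.7893    -0.2631
  eq           1.292      1.618    0.00109
  solve Keq expr → x = -0.2631; check Q = 1.5410e-04

x = -0.2631 M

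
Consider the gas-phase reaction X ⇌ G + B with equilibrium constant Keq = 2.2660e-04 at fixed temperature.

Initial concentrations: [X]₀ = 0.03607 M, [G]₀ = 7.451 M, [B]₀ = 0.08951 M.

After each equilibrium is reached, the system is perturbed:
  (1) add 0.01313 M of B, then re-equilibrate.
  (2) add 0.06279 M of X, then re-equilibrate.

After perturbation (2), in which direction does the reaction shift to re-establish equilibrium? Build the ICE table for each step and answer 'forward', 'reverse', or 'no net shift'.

Q₀ = 18.49 vs Keq = 2.2660e-04 ⇒ Q>K, reverse
Step 1:
                    X           G           B
  I           0.03607       7.451     0.08951
  C           0.08951    -0.08951    -0.08951
  E            0.1256       7.361  3.8655e-06
  solve Keq expr → x = -0.08951; check Q = 2.2660e-04
Then add 0.01313 M of B.
Step 2:
                    X           G           B
  I            0.1256       7.361     0.01313
  C           0.01313    -0.01313    -0.01313
  E            0.1387       7.348  4.2772e-06
  solve Keq expr → x = -0.01313; check Q = 2.2660e-04
Then add 0.06279 M of X.
Step 3:
                    X           G           B
  I            0.2015       7.348  4.2772e-06
  C       -1.9362e-06  1.9362e-06  1.9362e-06
  E            0.2015       7.348  6.2134e-06
  solve Keq expr → x = 1.9362e-06; check Q = 2.2660e-04

Direction: forward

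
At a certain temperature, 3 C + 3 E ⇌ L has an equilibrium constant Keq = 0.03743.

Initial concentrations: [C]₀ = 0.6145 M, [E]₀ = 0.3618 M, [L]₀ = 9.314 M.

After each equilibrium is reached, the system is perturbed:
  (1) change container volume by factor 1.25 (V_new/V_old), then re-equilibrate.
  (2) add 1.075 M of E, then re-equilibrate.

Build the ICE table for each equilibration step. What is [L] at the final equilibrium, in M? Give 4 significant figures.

[L]_eq = 6.951 M

Q₀ = 847.5 vs Keq = 0.03743 ⇒ Q>K, reverse
Step 1:
                   C          E          L
  init        0.6145     0.3618      9.314
  Δ            1.992      1.992    -0.6641
  eq           2.607      2.354       8.65
  solve Keq expr → x = -0.6641; check Q = 0.03743
Then change container volume by factor 1.25 (V_new/V_old).
Step 2:
                   C          E          L
  init         2.085      1.883       6.92
  Δ           0.3969     0.3969    -0.1323
  eq           2.482       2.28      6.788
  solve Keq expr → x = -0.1323; check Q = 0.03743
Then add 1.075 M of E.
Step 3:
                   C          E          L
  init         2.482      3.355      6.788
  Δ          -0.4906    -0.4906     0.1635
  eq           1.992      2.865      6.951
  solve Keq expr → x = 0.1635; check Q = 0.03743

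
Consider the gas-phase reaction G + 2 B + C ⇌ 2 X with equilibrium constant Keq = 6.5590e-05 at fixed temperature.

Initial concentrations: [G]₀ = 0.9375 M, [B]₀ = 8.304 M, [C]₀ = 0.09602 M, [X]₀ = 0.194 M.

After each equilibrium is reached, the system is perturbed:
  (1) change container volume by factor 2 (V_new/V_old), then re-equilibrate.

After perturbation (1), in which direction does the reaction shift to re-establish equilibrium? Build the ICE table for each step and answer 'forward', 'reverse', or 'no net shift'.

Direction: reverse

Q₀ = 0.006063 vs Keq = 6.5590e-05 ⇒ Q>K, reverse
Step 1:
                   G          B          C          X
  Initial     0.9375      8.304    0.09602      0.194
  Change     0.08237     0.1647    0.08237    -0.1647
  Equil         1.02      8.469     0.1784    0.02925
  solve Keq expr → x = -0.08237; check Q = 6.5590e-05
Then change container volume by factor 2 (V_new/V_old).
Step 2:
                   G          B          C          X
  Initial     0.5099      4.234     0.0892    0.01463
  Change    0.003565    0.00713   0.003565   -0.00713
  Equil       0.5135      4.242    0.09276   0.007497
  solve Keq expr → x = -0.003565; check Q = 6.5590e-05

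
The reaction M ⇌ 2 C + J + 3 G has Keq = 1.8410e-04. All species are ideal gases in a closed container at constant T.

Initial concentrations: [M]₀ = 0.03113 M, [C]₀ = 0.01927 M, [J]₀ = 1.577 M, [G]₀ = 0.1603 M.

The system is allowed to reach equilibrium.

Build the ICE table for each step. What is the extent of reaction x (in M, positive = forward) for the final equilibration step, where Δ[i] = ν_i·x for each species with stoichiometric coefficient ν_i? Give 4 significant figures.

Q₀ = 7.7485e-05 vs Keq = 1.8410e-04 ⇒ Q<K, forward
Step 1:
                   M          C          J          G
  Initial    0.03113    0.01927      1.577     0.1603
  Change   -0.003228   0.006456   0.003228   0.009684
  Equil       0.0279    0.02573       1.58       0.17
  solve Keq expr → x = 0.003228; check Q = 1.8410e-04

x = 0.003228 M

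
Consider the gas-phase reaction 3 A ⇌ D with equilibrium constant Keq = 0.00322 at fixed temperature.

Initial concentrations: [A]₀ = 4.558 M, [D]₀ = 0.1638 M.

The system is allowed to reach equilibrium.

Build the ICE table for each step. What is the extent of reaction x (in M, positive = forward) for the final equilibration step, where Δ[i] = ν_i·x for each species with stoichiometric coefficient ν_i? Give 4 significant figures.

x = 0.09005 M

Q₀ = 0.00173 vs Keq = 0.00322 ⇒ Q<K, forward
Step 1:
                   A          D
  init         4.558     0.1638
  Δ          -0.2701    0.09005
  eq           4.288     0.2538
  solve Keq expr → x = 0.09005; check Q = 0.00322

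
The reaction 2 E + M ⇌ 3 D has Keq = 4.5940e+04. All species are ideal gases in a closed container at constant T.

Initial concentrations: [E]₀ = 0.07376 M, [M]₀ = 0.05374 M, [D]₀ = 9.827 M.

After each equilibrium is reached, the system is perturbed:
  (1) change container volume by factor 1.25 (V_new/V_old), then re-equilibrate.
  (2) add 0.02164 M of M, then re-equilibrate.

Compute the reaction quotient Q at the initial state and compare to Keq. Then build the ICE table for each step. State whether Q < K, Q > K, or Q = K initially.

Q₀ = 3.2458e+06 vs Keq = 4.5940e+04 ⇒ Q>K, reverse
Step 1:
                   E          M          D
  I          0.07376    0.05374      9.827
  C            0.248      0.124     -0.372
  E           0.3217     0.1777      9.455
  solve Keq expr → x = -0.124; check Q = 4.5940e+04
Then change container volume by factor 1.25 (V_new/V_old).
Step 2:
                   E          M          D
  I           0.2574     0.1422      7.564
  C                0          0          0
  E           0.2574     0.1422      7.564
  solve Keq expr → x = 0; check Q = 4.5940e+04
Then add 0.02164 M of M.
Step 3:
                   E          M          D
  I           0.2574     0.1638      7.564
  C         -0.01215  -0.006073    0.01822
  E           0.2453     0.1578      7.582
  solve Keq expr → x = 0.006073; check Q = 4.5940e+04

Q₀ = 3.2458e+06; Q > K (proceeds reverse)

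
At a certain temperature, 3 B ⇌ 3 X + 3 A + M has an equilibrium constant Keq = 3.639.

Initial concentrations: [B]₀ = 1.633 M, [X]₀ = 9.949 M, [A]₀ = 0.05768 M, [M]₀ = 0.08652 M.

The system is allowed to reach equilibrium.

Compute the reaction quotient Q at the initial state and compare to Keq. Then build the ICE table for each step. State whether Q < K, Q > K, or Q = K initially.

Q₀ = 0.003755 vs Keq = 3.639 ⇒ Q<K, forward
Step 1:
                    B           X           A           M
  init          1.633       9.949     0.05768     0.08652
  Δ            -0.295       0.295       0.295     0.09833
  eq            1.338       10.24      0.3527      0.1849
  solve Keq expr → x = 0.09833; check Q = 3.639

Q₀ = 0.003755; Q < K (proceeds forward)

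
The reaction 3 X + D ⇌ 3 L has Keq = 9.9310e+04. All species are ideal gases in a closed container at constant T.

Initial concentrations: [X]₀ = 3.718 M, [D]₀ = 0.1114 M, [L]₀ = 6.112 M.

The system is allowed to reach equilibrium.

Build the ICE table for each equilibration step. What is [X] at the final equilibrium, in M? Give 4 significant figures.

Q₀ = 39.88 vs Keq = 9.9310e+04 ⇒ Q<K, forward
Step 1:
                  X         D         L
  init        3.718    0.1114     6.112
  Δ          -0.334   -0.1113     0.334
  eq          3.384 6.9596e-05     6.446
  solve Keq expr → x = 0.1113; check Q = 9.9310e+04

[X]_eq = 3.384 M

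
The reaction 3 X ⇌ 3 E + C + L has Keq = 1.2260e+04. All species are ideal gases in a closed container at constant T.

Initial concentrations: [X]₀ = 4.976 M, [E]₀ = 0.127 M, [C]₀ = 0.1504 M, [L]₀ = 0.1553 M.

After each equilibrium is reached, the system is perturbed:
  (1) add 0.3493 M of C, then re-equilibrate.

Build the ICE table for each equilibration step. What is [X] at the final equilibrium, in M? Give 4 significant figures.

[X]_eq = 0.3155 M

Q₀ = 3.8832e-07 vs Keq = 1.2260e+04 ⇒ Q<K, forward
Step 1:
                   X          E          C          L
  init         4.976      0.127     0.1504     0.1553
  Δ           -4.678      4.678      1.559      1.559
  eq          0.2982      4.805       1.71      1.715
  solve Keq expr → x = 1.559; check Q = 1.2260e+04
Then add 0.3493 M of C.
Step 2:
                   X          E          C          L
  init        0.2982      4.805      2.059      1.715
  Δ          0.01727   -0.01727  -0.005758  -0.005758
  eq          0.3155      4.788      2.053      1.709
  solve Keq expr → x = -0.005758; check Q = 1.2260e+04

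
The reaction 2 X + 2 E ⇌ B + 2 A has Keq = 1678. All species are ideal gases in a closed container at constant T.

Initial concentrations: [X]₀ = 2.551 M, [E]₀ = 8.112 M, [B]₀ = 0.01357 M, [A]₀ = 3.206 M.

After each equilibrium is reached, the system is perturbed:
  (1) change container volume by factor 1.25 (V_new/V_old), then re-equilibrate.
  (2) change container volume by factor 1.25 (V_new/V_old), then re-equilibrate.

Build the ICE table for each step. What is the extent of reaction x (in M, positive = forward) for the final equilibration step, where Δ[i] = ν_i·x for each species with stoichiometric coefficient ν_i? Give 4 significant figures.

x = -0.001168 M

Q₀ = 3.2571e-04 vs Keq = 1678 ⇒ Q<K, forward
Step 1:
                    X           E           B           A
  I             2.551       8.112     0.01357       3.206
  C            -2.523      -2.523       1.261       2.523
  E           0.02825       5.589       1.275       5.729
  solve Keq expr → x = 1.261; check Q = 1678
Then change container volume by factor 1.25 (V_new/V_old).
Step 2:
                    X           E           B           A
  I            0.0226       4.471        1.02       4.583
  C          0.002622    0.002622   -0.001311   -0.002622
  E           0.02522       4.474       1.019        4.58
  solve Keq expr → x = -0.001311; check Q = 1678
Then change container volume by factor 1.25 (V_new/V_old).
Step 3:
                    X           E           B           A
  I           0.02018       3.579      0.8149       3.664
  C          0.002337    0.002337   -0.001168   -0.002337
  E           0.02252       3.582      0.8137       3.662
  solve Keq expr → x = -0.001168; check Q = 1678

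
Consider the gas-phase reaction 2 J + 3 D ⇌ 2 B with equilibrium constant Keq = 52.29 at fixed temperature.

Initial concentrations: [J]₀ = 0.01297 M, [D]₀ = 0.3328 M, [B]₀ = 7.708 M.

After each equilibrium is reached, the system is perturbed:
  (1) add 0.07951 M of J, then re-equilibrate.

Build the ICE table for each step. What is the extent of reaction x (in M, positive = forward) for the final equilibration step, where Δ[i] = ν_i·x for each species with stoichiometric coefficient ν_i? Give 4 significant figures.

Q₀ = 9.5819e+06 vs Keq = 52.29 ⇒ Q>K, reverse
Step 1:
                    J           D           B
  init        0.01297      0.3328       7.708
  Δ            0.6453       0.968     -0.6453
  eq           0.6583       1.301       7.063
  solve Keq expr → x = -0.3227; check Q = 52.29
Then add 0.07951 M of J.
Step 2:
                    J           D           B
  init         0.7378       1.301       7.063
  Δ          -0.03461    -0.05191     0.03461
  eq           0.7032       1.249       7.097
  solve Keq expr → x = 0.0173; check Q = 52.29

x = 0.0173 M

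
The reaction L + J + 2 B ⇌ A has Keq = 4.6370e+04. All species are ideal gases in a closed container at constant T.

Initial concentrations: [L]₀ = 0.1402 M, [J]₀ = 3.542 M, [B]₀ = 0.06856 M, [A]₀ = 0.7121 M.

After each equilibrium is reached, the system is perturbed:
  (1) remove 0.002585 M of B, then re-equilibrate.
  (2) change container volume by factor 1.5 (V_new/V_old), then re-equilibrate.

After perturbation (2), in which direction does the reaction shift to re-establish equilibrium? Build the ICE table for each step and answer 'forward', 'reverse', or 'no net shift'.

Direction: reverse

Q₀ = 305.1 vs Keq = 4.6370e+04 ⇒ Q<K, forward
Step 1:
                   L          J          B          A
  Initial     0.1402      3.542    0.06856     0.7121
  Change    -0.03105   -0.03105   -0.06209    0.03105
  Equil       0.1092      3.511   0.006467     0.7431
  solve Keq expr → x = 0.03105; check Q = 4.6370e+04
Then remove 0.002585 M of B.
Step 2:
                   L          J          B          A
  Initial     0.1092      3.511   0.003882     0.7431
  Change    0.001271   0.001271   0.002541  -0.001271
  Equil       0.1104      3.512   0.006423     0.7419
  solve Keq expr → x = -0.001271; check Q = 4.6370e+04
Then change container volume by factor 1.5 (V_new/V_old).
Step 3:
                   L          J          B          A
  Initial    0.07362      2.341   0.004282     0.4946
  Change    0.001738   0.001738   0.003477  -0.001738
  Equil      0.07535      2.343   0.007758     0.4928
  solve Keq expr → x = -0.001738; check Q = 4.6370e+04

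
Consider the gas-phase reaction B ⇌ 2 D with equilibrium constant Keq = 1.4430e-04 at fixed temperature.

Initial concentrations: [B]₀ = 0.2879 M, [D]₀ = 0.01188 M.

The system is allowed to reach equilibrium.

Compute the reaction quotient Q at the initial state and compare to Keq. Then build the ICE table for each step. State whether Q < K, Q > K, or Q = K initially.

Q₀ = 4.9022e-04; Q > K (proceeds reverse)

Q₀ = 4.9022e-04 vs Keq = 1.4430e-04 ⇒ Q>K, reverse
Step 1:
                   B          D
  init        0.2879    0.01188
  Δ         0.002702  -0.005404
  eq          0.2906   0.006476
  solve Keq expr → x = -0.002702; check Q = 1.4430e-04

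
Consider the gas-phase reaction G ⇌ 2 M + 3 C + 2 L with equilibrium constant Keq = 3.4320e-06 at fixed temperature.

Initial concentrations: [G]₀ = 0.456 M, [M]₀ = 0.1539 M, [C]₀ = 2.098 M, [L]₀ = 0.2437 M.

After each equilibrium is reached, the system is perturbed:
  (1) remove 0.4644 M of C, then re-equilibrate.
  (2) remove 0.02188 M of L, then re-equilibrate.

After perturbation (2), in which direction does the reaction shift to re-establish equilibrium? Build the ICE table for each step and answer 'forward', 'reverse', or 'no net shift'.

Q₀ = 0.02849 vs Keq = 3.4320e-06 ⇒ Q>K, reverse
Step 1:
                    G           M           C           L
  init          0.456      0.1539       2.098      0.2437
  Δ           0.07419     -0.1484     -0.2226     -0.1484
  eq           0.5302    0.005511       1.875     0.09531
  solve Keq expr → x = -0.07419; check Q = 3.4320e-06
Then remove 0.4644 M of C.
Step 2:
                    G           M           C           L
  init         0.5302    0.005511       1.411     0.09531
  Δ          -0.00133    0.002659    0.003989    0.002659
  eq           0.5289     0.00817       1.415     0.09797
  solve Keq expr → x = 0.00133; check Q = 3.4320e-06
Then remove 0.02188 M of L.
Step 3:
                    G           M           C           L
  init         0.5289     0.00817       1.415     0.07609
  Δ         -0.001016    0.002033    0.003049    0.002033
  eq           0.5278      0.0102       1.418     0.07812
  solve Keq expr → x = 0.001016; check Q = 3.4320e-06

Direction: forward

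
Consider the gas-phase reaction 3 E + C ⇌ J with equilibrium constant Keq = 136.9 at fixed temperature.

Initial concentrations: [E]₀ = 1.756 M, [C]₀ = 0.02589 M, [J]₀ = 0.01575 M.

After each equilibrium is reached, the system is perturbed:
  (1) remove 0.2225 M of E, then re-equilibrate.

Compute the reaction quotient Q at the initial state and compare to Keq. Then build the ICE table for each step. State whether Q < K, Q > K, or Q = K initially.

Q₀ = 0.1124 vs Keq = 136.9 ⇒ Q<K, forward
Step 1:
                  E         C         J
  I           1.756   0.02589   0.01575
  C        -0.07748  -0.02583   0.02583
  E           1.679 6.4218e-05   0.04158
  solve Keq expr → x = 0.02583; check Q = 136.9
Then remove 0.2225 M of E.
Step 2:
                  E         C         J
  I           1.456 6.4218e-05   0.04158
  C       1.0220e-04 3.4067e-05 -3.4067e-05
  E           1.456 9.8285e-05   0.04154
  solve Keq expr → x = -3.4067e-05; check Q = 136.9

Q₀ = 0.1124; Q < K (proceeds forward)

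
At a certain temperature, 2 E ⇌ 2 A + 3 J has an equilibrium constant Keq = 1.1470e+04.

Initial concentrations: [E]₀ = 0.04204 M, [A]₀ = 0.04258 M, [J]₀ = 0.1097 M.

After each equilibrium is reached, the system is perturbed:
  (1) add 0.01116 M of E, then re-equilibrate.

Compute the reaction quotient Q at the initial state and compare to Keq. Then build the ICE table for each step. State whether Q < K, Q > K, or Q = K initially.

Q₀ = 0.001354; Q < K (proceeds forward)

Q₀ = 0.001354 vs Keq = 1.1470e+04 ⇒ Q<K, forward
Step 1:
                    E           A           J
  init        0.04204     0.04258      0.1097
  Δ          -0.04198     0.04198     0.06298
  eq       5.6656e-05     0.08456      0.1727
  solve Keq expr → x = 0.02099; check Q = 1.1470e+04
Then add 0.01116 M of E.
Step 2:
                    E           A           J
  init        0.01122     0.08456      0.1727
  Δ          -0.01114     0.01114     0.01671
  eq       7.3653e-05     0.09571      0.1894
  solve Keq expr → x = 0.005572; check Q = 1.1470e+04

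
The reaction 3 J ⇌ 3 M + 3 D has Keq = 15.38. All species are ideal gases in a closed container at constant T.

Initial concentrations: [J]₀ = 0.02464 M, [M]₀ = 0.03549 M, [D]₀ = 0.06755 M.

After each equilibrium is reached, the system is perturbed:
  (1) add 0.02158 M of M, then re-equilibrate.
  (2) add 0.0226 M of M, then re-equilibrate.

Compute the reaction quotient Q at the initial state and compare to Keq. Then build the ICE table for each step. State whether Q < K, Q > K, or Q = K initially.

Q₀ = 9.2103e-04; Q < K (proceeds forward)

Q₀ = 9.2103e-04 vs Keq = 15.38 ⇒ Q<K, forward
Step 1:
                   J          M          D
  Initial    0.02464    0.03549    0.06755
  Change    -0.02254    0.02254    0.02254
  Equil     0.002102    0.05803    0.09009
  solve Keq expr → x = 0.007513; check Q = 15.38
Then add 0.02158 M of M.
Step 2:
                   J          M          D
  Initial   0.002102    0.07961    0.09009
  Change  7.3201e-04 -7.3201e-04 -7.3201e-04
  Equil     0.002834    0.07888    0.08936
  solve Keq expr → x = -2.4400e-04; check Q = 15.38
Then add 0.0226 M of M.
Step 3:
                   J          M          D
  Initial   0.002834     0.1015    0.08936
  Change  7.5438e-04 -7.5438e-04 -7.5438e-04
  Equil     0.003588     0.1007     0.0886
  solve Keq expr → x = -2.5146e-04; check Q = 15.38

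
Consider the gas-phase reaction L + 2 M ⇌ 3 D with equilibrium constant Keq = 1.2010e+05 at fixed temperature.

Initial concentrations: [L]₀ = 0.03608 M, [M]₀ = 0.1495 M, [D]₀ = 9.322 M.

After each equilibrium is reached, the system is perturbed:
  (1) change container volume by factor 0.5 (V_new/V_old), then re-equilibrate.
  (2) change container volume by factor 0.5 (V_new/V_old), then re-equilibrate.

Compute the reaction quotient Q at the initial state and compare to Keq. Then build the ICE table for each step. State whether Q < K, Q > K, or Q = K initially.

Q₀ = 1.0046e+06; Q > K (proceeds reverse)

Q₀ = 1.0046e+06 vs Keq = 1.2010e+05 ⇒ Q>K, reverse
Step 1:
                   L          M          D
  Initial    0.03608     0.1495      9.322
  Change     0.05653     0.1131    -0.1696
  Equil      0.09261     0.2626      9.152
  solve Keq expr → x = -0.05653; check Q = 1.2010e+05
Then change container volume by factor 0.5 (V_new/V_old).
Step 2:
                   L          M          D
  Initial     0.1852     0.5251       18.3
  Change           0          0          0
  Equil       0.1852     0.5251       18.3
  solve Keq expr → x = 0; check Q = 1.2010e+05
Then change container volume by factor 0.5 (V_new/V_old).
Step 3:
                   L          M          D
  Initial     0.3704       1.05      36.61
  Change           0          0          0
  Equil       0.3704       1.05      36.61
  solve Keq expr → x = 0; check Q = 1.2010e+05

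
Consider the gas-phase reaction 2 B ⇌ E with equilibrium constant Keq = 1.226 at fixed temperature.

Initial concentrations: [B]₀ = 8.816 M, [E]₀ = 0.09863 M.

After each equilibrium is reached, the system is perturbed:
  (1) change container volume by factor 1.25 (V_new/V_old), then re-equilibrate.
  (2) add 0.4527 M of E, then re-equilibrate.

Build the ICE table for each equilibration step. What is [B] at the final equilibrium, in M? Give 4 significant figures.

Q₀ = 0.001269 vs Keq = 1.226 ⇒ Q<K, forward
Step 1:
                   B          E
  Initial      8.816    0.09863
  Change      -7.092      3.546
  Equil        1.724      3.645
  solve Keq expr → x = 3.546; check Q = 1.226
Then change container volume by factor 1.25 (V_new/V_old).
Step 2:
                   B          E
  Initial      1.379      2.916
  Change      0.1437   -0.07184
  Equil        1.523      2.844
  solve Keq expr → x = -0.07184; check Q = 1.226
Then add 0.4527 M of E.
Step 3:
                   B          E
  Initial      1.523      3.296
  Change      0.1038    -0.0519
  Equil        1.627      3.245
  solve Keq expr → x = -0.0519; check Q = 1.226

[B]_eq = 1.627 M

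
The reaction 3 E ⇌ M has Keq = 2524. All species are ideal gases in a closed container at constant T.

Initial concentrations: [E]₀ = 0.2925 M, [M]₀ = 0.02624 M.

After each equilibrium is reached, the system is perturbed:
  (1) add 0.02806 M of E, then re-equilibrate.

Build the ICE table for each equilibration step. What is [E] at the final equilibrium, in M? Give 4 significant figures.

Q₀ = 1.049 vs Keq = 2524 ⇒ Q<K, forward
Step 1:
                    E           M
  I            0.2925     0.02624
  C           -0.2571      0.0857
  E            0.0354      0.1119
  solve Keq expr → x = 0.0857; check Q = 2524
Then add 0.02806 M of E.
Step 2:
                    E           M
  I           0.06346      0.1119
  C          -0.02713    0.009044
  E           0.03633       0.121
  solve Keq expr → x = 0.009044; check Q = 2524

[E]_eq = 0.03633 M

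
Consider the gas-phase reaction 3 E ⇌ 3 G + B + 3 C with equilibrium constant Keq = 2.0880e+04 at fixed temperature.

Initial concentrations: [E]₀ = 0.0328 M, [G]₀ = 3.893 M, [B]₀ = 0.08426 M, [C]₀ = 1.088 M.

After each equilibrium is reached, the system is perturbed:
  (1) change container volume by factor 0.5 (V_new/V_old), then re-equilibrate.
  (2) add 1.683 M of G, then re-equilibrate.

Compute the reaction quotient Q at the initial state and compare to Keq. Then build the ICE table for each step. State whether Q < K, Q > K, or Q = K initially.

Q₀ = 1.8144e+05 vs Keq = 2.0880e+04 ⇒ Q>K, reverse
Step 1:
                    E           G           B           C
  I            0.0328       3.893     0.08426       1.088
  C           0.02965    -0.02965   -0.009882    -0.02965
  E           0.06245       3.863     0.07438       1.058
  solve Keq expr → x = -0.009882; check Q = 2.0880e+04
Then change container volume by factor 0.5 (V_new/V_old).
Step 2:
                    E           G           B           C
  I            0.1249       7.727      0.1488       2.117
  C            0.1328     -0.1328    -0.04427     -0.1328
  E            0.2577       7.594      0.1045       1.984
  solve Keq expr → x = -0.04427; check Q = 2.0880e+04
Then add 1.683 M of G.
Step 3:
                    E           G           B           C
  I            0.2577       9.277      0.1045       1.984
  C           0.03725    -0.03725    -0.01242    -0.03725
  E            0.2949        9.24     0.09207       1.947
  solve Keq expr → x = -0.01242; check Q = 2.0880e+04

Q₀ = 1.8144e+05; Q > K (proceeds reverse)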